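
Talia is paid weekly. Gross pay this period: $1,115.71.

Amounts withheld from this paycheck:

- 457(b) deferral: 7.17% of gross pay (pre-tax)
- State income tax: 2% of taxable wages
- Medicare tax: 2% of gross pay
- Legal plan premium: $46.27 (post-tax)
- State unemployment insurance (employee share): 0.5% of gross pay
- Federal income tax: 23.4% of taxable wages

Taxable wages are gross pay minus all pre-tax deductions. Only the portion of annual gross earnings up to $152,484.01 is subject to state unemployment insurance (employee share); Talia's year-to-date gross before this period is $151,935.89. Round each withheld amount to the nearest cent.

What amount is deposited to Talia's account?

$701.32

457(b) deferral: $1,115.71 × 0.0717 = $80.00
Taxable wages = $1,115.71 − $80.00 = $1,035.71
State income tax: $1,035.71 × 0.02 = $20.71
Federal income tax: $1,035.71 × 0.234 = $242.36
Medicare tax: $1,115.71 × 0.02 = $22.31
State unemployment insurance (employee share): only $152,484.01 − $151,935.89 = $548.12 of this check is subject → $548.12 × 0.005 = $2.74
Legal plan premium: $46.27
Total deductions = $80.00 + $20.71 + $242.36 + $22.31 + $2.74 + $46.27 = $414.39
Net pay = $1,115.71 − $414.39 = $701.32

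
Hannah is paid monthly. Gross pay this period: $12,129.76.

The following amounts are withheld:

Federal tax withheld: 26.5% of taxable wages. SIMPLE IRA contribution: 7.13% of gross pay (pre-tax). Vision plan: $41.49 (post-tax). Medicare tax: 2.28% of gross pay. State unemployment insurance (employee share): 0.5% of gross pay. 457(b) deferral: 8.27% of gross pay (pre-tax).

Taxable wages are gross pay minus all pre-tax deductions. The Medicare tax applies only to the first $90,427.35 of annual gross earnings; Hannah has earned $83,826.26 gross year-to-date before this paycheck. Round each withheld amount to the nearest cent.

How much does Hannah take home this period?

$7,289.77

SIMPLE IRA contribution: $12,129.76 × 0.0713 = $864.85
457(b) deferral: $12,129.76 × 0.0827 = $1,003.13
Pre-tax total = $864.85 + $1,003.13 = $1,867.98
Taxable wages = $12,129.76 − $1,867.98 = $10,261.78
Federal tax withheld: $10,261.78 × 0.265 = $2,719.37
State unemployment insurance (employee share): $12,129.76 × 0.005 = $60.65
Medicare tax: only $90,427.35 − $83,826.26 = $6,601.09 of this check is subject → $6,601.09 × 0.0228 = $150.50
Vision plan: $41.49
Total deductions = $864.85 + $1,003.13 + $2,719.37 + $60.65 + $150.50 + $41.49 = $4,839.99
Net pay = $12,129.76 − $4,839.99 = $7,289.77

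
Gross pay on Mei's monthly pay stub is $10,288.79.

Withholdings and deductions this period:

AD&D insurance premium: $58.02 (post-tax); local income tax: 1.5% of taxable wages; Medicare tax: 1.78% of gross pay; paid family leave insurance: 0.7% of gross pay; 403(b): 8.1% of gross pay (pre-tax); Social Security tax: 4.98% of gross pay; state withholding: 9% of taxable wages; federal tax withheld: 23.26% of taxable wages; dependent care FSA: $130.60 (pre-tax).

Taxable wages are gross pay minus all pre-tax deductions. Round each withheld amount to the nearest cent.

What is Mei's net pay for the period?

Dependent care FSA: $130.60
403(b): $10,288.79 × 0.081 = $833.39
Pre-tax total = $130.60 + $833.39 = $963.99
Taxable wages = $10,288.79 − $963.99 = $9,324.80
State withholding: $9,324.80 × 0.09 = $839.23
Federal tax withheld: $9,324.80 × 0.2326 = $2,168.95
Local income tax: $9,324.80 × 0.015 = $139.87
Paid family leave insurance: $10,288.79 × 0.007 = $72.02
Social Security tax: $10,288.79 × 0.0498 = $512.38
Medicare tax: $10,288.79 × 0.0178 = $183.14
AD&D insurance premium: $58.02
Total deductions = $130.60 + $833.39 + $839.23 + $2,168.95 + $139.87 + $72.02 + $512.38 + $183.14 + $58.02 = $4,937.60
Net pay = $10,288.79 − $4,937.60 = $5,351.19

$5,351.19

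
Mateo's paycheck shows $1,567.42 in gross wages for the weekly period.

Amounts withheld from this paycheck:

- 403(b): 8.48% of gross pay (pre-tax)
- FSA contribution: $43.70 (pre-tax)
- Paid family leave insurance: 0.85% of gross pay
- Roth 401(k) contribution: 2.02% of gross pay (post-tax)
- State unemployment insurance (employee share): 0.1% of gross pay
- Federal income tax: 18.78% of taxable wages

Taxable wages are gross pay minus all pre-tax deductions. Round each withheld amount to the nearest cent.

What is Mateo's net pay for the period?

FSA contribution: $43.70
403(b): $1,567.42 × 0.0848 = $132.92
Pre-tax total = $43.70 + $132.92 = $176.62
Taxable wages = $1,567.42 − $176.62 = $1,390.80
Federal income tax: $1,390.80 × 0.1878 = $261.19
Paid family leave insurance: $1,567.42 × 0.0085 = $13.32
State unemployment insurance (employee share): $1,567.42 × 0.001 = $1.57
Roth 401(k) contribution: $1,567.42 × 0.0202 = $31.66
Total deductions = $43.70 + $132.92 + $261.19 + $13.32 + $1.57 + $31.66 = $484.36
Net pay = $1,567.42 − $484.36 = $1,083.06

$1,083.06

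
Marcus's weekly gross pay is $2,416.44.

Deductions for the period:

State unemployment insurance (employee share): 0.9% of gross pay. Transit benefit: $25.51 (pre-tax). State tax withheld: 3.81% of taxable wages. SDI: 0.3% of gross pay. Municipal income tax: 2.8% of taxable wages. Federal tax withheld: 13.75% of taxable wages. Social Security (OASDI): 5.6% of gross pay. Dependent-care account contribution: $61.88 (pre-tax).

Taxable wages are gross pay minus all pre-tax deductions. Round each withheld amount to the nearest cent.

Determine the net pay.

Dependent-care account contribution: $61.88
Transit benefit: $25.51
Pre-tax total = $61.88 + $25.51 = $87.39
Taxable wages = $2,416.44 − $87.39 = $2,329.05
State tax withheld: $2,329.05 × 0.0381 = $88.74
Municipal income tax: $2,329.05 × 0.028 = $65.21
Federal tax withheld: $2,329.05 × 0.1375 = $320.24
Social Security (OASDI): $2,416.44 × 0.056 = $135.32
State unemployment insurance (employee share): $2,416.44 × 0.009 = $21.75
SDI: $2,416.44 × 0.003 = $7.25
Total deductions = $61.88 + $25.51 + $88.74 + $65.21 + $320.24 + $135.32 + $21.75 + $7.25 = $725.90
Net pay = $2,416.44 − $725.90 = $1,690.54

$1,690.54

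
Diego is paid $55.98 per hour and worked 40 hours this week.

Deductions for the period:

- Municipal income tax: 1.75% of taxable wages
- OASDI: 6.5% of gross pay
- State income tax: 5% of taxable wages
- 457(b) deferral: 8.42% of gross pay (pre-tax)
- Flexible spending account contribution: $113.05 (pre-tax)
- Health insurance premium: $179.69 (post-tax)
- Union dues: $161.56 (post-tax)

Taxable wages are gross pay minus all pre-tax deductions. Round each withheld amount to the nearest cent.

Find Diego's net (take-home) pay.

Gross pay: 40 × $55.98 = $2,239.20
457(b) deferral: $2,239.20 × 0.0842 = $188.54
Flexible spending account contribution: $113.05
Pre-tax total = $188.54 + $113.05 = $301.59
Taxable wages = $2,239.20 − $301.59 = $1,937.61
Municipal income tax: $1,937.61 × 0.0175 = $33.91
State income tax: $1,937.61 × 0.05 = $96.88
OASDI: $2,239.20 × 0.065 = $145.55
Health insurance premium: $179.69
Union dues: $161.56
Total deductions = $188.54 + $113.05 + $33.91 + $96.88 + $145.55 + $179.69 + $161.56 = $919.18
Net pay = $2,239.20 − $919.18 = $1,320.02

$1,320.02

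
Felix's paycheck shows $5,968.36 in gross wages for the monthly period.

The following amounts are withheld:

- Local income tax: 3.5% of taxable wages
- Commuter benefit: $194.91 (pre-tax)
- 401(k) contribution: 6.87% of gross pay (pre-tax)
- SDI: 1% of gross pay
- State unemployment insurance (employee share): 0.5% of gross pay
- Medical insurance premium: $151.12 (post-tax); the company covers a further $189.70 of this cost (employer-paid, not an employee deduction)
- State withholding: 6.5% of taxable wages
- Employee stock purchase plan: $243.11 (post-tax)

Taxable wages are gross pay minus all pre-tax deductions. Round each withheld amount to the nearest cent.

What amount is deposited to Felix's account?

401(k) contribution: $5,968.36 × 0.0687 = $410.03
Commuter benefit: $194.91
Pre-tax total = $410.03 + $194.91 = $604.94
Taxable wages = $5,968.36 − $604.94 = $5,363.42
State withholding: $5,363.42 × 0.065 = $348.62
Local income tax: $5,363.42 × 0.035 = $187.72
SDI: $5,968.36 × 0.01 = $59.68
State unemployment insurance (employee share): $5,968.36 × 0.005 = $29.84
Medical insurance premium: $151.12
Employee stock purchase plan: $243.11
(Employer's $189.70 toward medical insurance premium is not withheld from the employee.)
Total deductions = $410.03 + $194.91 + $348.62 + $187.72 + $59.68 + $29.84 + $151.12 + $243.11 = $1,625.03
Net pay = $5,968.36 − $1,625.03 = $4,343.33

$4,343.33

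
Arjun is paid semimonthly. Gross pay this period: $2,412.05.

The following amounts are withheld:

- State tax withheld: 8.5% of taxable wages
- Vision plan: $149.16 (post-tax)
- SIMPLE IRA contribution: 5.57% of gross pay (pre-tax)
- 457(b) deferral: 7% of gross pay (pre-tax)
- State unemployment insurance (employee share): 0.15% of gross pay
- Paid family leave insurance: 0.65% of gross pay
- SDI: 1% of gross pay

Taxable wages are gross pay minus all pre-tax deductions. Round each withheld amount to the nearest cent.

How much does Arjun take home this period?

$1,737.03

457(b) deferral: $2,412.05 × 0.07 = $168.84
SIMPLE IRA contribution: $2,412.05 × 0.0557 = $134.35
Pre-tax total = $168.84 + $134.35 = $303.19
Taxable wages = $2,412.05 − $303.19 = $2,108.86
State tax withheld: $2,108.86 × 0.085 = $179.25
SDI: $2,412.05 × 0.01 = $24.12
Paid family leave insurance: $2,412.05 × 0.0065 = $15.68
State unemployment insurance (employee share): $2,412.05 × 0.0015 = $3.62
Vision plan: $149.16
Total deductions = $168.84 + $134.35 + $179.25 + $24.12 + $15.68 + $3.62 + $149.16 = $675.02
Net pay = $2,412.05 − $675.02 = $1,737.03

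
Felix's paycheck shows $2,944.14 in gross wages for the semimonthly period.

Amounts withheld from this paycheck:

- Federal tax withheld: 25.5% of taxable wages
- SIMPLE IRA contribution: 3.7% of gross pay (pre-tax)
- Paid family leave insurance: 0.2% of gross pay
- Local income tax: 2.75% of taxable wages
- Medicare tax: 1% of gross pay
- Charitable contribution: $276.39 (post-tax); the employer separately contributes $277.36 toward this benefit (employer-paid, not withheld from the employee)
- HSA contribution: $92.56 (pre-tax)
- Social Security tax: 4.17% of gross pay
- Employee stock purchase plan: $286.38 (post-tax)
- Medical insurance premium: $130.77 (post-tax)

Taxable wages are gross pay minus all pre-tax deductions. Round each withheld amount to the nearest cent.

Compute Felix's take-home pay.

$1,116.21

HSA contribution: $92.56
SIMPLE IRA contribution: $2,944.14 × 0.037 = $108.93
Pre-tax total = $92.56 + $108.93 = $201.49
Taxable wages = $2,944.14 − $201.49 = $2,742.65
Local income tax: $2,742.65 × 0.0275 = $75.42
Federal tax withheld: $2,742.65 × 0.255 = $699.38
Social Security tax: $2,944.14 × 0.0417 = $122.77
Medicare tax: $2,944.14 × 0.01 = $29.44
Paid family leave insurance: $2,944.14 × 0.002 = $5.89
Medical insurance premium: $130.77
Employee stock purchase plan: $286.38
Charitable contribution: $276.39
(Employer's $277.36 toward charitable contribution is not withheld from the employee.)
Total deductions = $92.56 + $108.93 + $75.42 + $699.38 + $122.77 + $29.44 + $5.89 + $130.77 + $286.38 + $276.39 = $1,827.93
Net pay = $2,944.14 − $1,827.93 = $1,116.21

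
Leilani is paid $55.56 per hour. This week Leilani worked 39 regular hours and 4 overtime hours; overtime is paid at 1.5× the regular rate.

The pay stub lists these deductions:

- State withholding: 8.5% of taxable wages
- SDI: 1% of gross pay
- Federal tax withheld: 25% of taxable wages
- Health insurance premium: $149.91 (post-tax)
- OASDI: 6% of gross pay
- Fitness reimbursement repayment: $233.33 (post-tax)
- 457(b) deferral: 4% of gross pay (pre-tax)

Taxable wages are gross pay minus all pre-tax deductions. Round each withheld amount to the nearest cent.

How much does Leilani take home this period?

$1,037.87

Regular pay: 39 × $55.56 = $2,166.84
Overtime pay: 4 × $55.56 × 1.5 = $333.36
Gross pay = $2,166.84 + $333.36 = $2,500.20
457(b) deferral: $2,500.20 × 0.04 = $100.01
Taxable wages = $2,500.20 − $100.01 = $2,400.19
State withholding: $2,400.19 × 0.085 = $204.02
Federal tax withheld: $2,400.19 × 0.25 = $600.05
SDI: $2,500.20 × 0.01 = $25.00
OASDI: $2,500.20 × 0.06 = $150.01
Health insurance premium: $149.91
Fitness reimbursement repayment: $233.33
Total deductions = $100.01 + $204.02 + $600.05 + $25.00 + $150.01 + $149.91 + $233.33 = $1,462.33
Net pay = $2,500.20 − $1,462.33 = $1,037.87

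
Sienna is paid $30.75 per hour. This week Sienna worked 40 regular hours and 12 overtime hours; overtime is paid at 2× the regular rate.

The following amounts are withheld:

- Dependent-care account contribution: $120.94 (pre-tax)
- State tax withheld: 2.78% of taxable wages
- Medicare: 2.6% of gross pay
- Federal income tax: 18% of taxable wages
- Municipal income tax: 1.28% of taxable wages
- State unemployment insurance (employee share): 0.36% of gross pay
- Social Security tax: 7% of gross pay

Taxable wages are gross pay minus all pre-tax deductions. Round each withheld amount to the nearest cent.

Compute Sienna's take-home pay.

$1,243.59

Regular pay: 40 × $30.75 = $1,230.00
Overtime pay: 12 × $30.75 × 2 = $738.00
Gross pay = $1,230.00 + $738.00 = $1,968.00
Dependent-care account contribution: $120.94
Taxable wages = $1,968.00 − $120.94 = $1,847.06
Federal income tax: $1,847.06 × 0.18 = $332.47
Municipal income tax: $1,847.06 × 0.0128 = $23.64
State tax withheld: $1,847.06 × 0.0278 = $51.35
Social Security tax: $1,968.00 × 0.07 = $137.76
State unemployment insurance (employee share): $1,968.00 × 0.0036 = $7.08
Medicare: $1,968.00 × 0.026 = $51.17
Total deductions = $120.94 + $332.47 + $23.64 + $51.35 + $137.76 + $7.08 + $51.17 = $724.41
Net pay = $1,968.00 − $724.41 = $1,243.59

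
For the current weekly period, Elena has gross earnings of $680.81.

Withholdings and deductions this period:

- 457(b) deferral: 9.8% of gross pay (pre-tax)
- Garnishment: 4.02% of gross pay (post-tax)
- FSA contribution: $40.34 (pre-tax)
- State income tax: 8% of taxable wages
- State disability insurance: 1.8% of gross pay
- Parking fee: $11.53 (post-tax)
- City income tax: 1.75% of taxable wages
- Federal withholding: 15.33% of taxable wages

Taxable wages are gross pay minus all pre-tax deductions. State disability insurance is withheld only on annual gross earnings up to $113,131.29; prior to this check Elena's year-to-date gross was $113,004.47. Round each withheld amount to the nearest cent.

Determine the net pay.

457(b) deferral: $680.81 × 0.098 = $66.72
FSA contribution: $40.34
Pre-tax total = $66.72 + $40.34 = $107.06
Taxable wages = $680.81 − $107.06 = $573.75
Federal withholding: $573.75 × 0.1533 = $87.96
State income tax: $573.75 × 0.08 = $45.90
City income tax: $573.75 × 0.0175 = $10.04
State disability insurance: only $113,131.29 − $113,004.47 = $126.82 of this check is subject → $126.82 × 0.018 = $2.28
Parking fee: $11.53
Garnishment: $680.81 × 0.0402 = $27.37
Total deductions = $66.72 + $40.34 + $87.96 + $45.90 + $10.04 + $2.28 + $11.53 + $27.37 = $292.14
Net pay = $680.81 − $292.14 = $388.67

$388.67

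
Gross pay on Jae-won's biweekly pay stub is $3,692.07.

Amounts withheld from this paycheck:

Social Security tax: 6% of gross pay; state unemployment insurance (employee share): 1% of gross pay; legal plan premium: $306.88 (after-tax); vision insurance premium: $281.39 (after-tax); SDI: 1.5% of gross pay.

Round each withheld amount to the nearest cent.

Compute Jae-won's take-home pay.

$2,789.98

Social Security tax: $3,692.07 × 0.06 = $221.52
SDI: $3,692.07 × 0.015 = $55.38
State unemployment insurance (employee share): $3,692.07 × 0.01 = $36.92
Vision insurance premium: $281.39
Legal plan premium: $306.88
Total deductions = $221.52 + $55.38 + $36.92 + $281.39 + $306.88 = $902.09
Net pay = $3,692.07 − $902.09 = $2,789.98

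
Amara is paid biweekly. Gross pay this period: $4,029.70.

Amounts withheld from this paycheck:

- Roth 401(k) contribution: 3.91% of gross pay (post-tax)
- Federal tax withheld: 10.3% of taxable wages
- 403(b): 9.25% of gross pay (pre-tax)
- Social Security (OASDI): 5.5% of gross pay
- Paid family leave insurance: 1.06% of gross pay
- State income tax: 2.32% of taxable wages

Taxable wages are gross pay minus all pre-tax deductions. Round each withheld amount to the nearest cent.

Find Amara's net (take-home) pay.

$2,773.54

403(b): $4,029.70 × 0.0925 = $372.75
Taxable wages = $4,029.70 − $372.75 = $3,656.95
Federal tax withheld: $3,656.95 × 0.103 = $376.67
State income tax: $3,656.95 × 0.0232 = $84.84
Paid family leave insurance: $4,029.70 × 0.0106 = $42.71
Social Security (OASDI): $4,029.70 × 0.055 = $221.63
Roth 401(k) contribution: $4,029.70 × 0.0391 = $157.56
Total deductions = $372.75 + $376.67 + $84.84 + $42.71 + $221.63 + $157.56 = $1,256.16
Net pay = $4,029.70 − $1,256.16 = $2,773.54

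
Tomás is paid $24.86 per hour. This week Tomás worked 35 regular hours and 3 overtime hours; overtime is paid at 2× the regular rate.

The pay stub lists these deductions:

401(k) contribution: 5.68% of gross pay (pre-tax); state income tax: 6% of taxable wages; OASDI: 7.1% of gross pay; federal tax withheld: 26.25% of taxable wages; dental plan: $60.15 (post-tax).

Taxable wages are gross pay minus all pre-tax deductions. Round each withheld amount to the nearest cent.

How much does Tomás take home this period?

$518.81

Regular pay: 35 × $24.86 = $870.10
Overtime pay: 3 × $24.86 × 2 = $149.16
Gross pay = $870.10 + $149.16 = $1019.26
401(k) contribution: $1019.26 × 0.0568 = $57.89
Taxable wages = $1019.26 − $57.89 = $961.37
State income tax: $961.37 × 0.06 = $57.68
Federal tax withheld: $961.37 × 0.2625 = $252.36
OASDI: $1019.26 × 0.071 = $72.37
Dental plan: $60.15
Total deductions = $57.89 + $57.68 + $252.36 + $72.37 + $60.15 = $500.45
Net pay = $1019.26 − $500.45 = $518.81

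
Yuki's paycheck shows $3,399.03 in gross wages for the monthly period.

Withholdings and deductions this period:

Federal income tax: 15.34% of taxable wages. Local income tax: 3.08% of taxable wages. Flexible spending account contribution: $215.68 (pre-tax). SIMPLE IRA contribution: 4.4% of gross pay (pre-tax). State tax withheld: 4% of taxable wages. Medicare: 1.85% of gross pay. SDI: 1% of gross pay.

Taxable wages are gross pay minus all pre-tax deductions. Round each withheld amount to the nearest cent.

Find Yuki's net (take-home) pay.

$2,256.75

SIMPLE IRA contribution: $3,399.03 × 0.044 = $149.56
Flexible spending account contribution: $215.68
Pre-tax total = $149.56 + $215.68 = $365.24
Taxable wages = $3,399.03 − $365.24 = $3,033.79
Federal income tax: $3,033.79 × 0.1534 = $465.38
State tax withheld: $3,033.79 × 0.04 = $121.35
Local income tax: $3,033.79 × 0.0308 = $93.44
SDI: $3,399.03 × 0.01 = $33.99
Medicare: $3,399.03 × 0.0185 = $62.88
Total deductions = $149.56 + $215.68 + $465.38 + $121.35 + $93.44 + $33.99 + $62.88 = $1,142.28
Net pay = $3,399.03 − $1,142.28 = $2,256.75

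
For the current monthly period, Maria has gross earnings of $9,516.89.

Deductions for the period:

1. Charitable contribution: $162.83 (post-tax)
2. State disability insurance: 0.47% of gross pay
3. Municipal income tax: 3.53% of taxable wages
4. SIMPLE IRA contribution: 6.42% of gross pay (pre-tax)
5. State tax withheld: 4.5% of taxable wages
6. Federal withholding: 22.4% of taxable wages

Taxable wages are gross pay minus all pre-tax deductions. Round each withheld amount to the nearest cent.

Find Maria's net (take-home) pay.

SIMPLE IRA contribution: $9,516.89 × 0.0642 = $610.98
Taxable wages = $9,516.89 − $610.98 = $8,905.91
State tax withheld: $8,905.91 × 0.045 = $400.77
Federal withholding: $8,905.91 × 0.224 = $1,994.92
Municipal income tax: $8,905.91 × 0.0353 = $314.38
State disability insurance: $9,516.89 × 0.0047 = $44.73
Charitable contribution: $162.83
Total deductions = $610.98 + $400.77 + $1,994.92 + $314.38 + $44.73 + $162.83 = $3,528.61
Net pay = $9,516.89 − $3,528.61 = $5,988.28

$5,988.28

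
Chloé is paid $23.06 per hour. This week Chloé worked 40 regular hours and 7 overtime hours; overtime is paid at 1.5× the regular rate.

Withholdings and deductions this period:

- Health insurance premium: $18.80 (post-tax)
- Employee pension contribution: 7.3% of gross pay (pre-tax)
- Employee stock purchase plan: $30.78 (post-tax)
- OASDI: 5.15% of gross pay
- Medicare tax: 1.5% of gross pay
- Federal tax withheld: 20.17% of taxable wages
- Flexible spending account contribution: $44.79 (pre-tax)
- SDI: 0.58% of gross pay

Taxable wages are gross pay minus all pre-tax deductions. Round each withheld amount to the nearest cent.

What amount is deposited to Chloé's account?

$692.25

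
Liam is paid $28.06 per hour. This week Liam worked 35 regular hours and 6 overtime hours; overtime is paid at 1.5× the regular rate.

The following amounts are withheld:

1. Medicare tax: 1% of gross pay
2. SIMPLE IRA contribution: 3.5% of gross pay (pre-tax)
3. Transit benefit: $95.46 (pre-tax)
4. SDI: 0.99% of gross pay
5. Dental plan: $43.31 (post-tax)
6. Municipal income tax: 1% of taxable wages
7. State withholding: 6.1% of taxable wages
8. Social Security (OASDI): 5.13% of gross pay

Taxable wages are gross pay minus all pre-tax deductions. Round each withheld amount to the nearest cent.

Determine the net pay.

$886.94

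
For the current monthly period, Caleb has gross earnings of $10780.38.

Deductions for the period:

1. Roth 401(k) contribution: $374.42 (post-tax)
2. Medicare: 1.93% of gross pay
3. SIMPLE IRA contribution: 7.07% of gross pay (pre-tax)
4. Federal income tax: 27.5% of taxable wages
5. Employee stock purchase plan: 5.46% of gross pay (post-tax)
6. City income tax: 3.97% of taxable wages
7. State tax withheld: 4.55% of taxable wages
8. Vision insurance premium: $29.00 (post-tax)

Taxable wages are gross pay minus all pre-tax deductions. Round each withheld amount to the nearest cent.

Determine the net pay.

$5209.56

SIMPLE IRA contribution: $10780.38 × 0.0707 = $762.17
Taxable wages = $10780.38 − $762.17 = $10018.21
City income tax: $10018.21 × 0.0397 = $397.72
State tax withheld: $10018.21 × 0.0455 = $455.83
Federal income tax: $10018.21 × 0.275 = $2755.01
Medicare: $10780.38 × 0.0193 = $208.06
Employee stock purchase plan: $10780.38 × 0.0546 = $588.61
Roth 401(k) contribution: $374.42
Vision insurance premium: $29.00
Total deductions = $762.17 + $397.72 + $455.83 + $2755.01 + $208.06 + $588.61 + $374.42 + $29.00 = $5570.82
Net pay = $10780.38 − $5570.82 = $5209.56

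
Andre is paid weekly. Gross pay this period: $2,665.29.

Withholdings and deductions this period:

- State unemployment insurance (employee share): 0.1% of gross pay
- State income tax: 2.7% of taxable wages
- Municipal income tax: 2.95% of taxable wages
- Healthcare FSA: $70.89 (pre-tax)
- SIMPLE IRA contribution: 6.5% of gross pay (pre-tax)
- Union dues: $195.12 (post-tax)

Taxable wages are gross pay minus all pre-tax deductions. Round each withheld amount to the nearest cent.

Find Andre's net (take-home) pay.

SIMPLE IRA contribution: $2,665.29 × 0.065 = $173.24
Healthcare FSA: $70.89
Pre-tax total = $173.24 + $70.89 = $244.13
Taxable wages = $2,665.29 − $244.13 = $2,421.16
Municipal income tax: $2,421.16 × 0.0295 = $71.42
State income tax: $2,421.16 × 0.027 = $65.37
State unemployment insurance (employee share): $2,665.29 × 0.001 = $2.67
Union dues: $195.12
Total deductions = $173.24 + $70.89 + $71.42 + $65.37 + $2.67 + $195.12 = $578.71
Net pay = $2,665.29 − $578.71 = $2,086.58

$2,086.58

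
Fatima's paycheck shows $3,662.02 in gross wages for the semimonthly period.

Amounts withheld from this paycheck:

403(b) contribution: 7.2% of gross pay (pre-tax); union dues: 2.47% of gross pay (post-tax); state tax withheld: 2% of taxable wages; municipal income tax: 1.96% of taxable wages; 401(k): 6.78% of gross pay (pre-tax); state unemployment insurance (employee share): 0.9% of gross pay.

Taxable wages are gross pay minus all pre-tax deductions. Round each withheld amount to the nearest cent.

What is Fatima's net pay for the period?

$2,901.92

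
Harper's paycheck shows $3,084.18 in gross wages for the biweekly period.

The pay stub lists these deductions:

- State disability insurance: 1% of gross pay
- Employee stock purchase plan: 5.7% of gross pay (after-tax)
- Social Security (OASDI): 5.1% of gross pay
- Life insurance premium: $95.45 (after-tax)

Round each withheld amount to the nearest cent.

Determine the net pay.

$2,624.80

State disability insurance: $3,084.18 × 0.01 = $30.84
Social Security (OASDI): $3,084.18 × 0.051 = $157.29
Life insurance premium: $95.45
Employee stock purchase plan: $3,084.18 × 0.057 = $175.80
Total deductions = $30.84 + $157.29 + $95.45 + $175.80 = $459.38
Net pay = $3,084.18 − $459.38 = $2,624.80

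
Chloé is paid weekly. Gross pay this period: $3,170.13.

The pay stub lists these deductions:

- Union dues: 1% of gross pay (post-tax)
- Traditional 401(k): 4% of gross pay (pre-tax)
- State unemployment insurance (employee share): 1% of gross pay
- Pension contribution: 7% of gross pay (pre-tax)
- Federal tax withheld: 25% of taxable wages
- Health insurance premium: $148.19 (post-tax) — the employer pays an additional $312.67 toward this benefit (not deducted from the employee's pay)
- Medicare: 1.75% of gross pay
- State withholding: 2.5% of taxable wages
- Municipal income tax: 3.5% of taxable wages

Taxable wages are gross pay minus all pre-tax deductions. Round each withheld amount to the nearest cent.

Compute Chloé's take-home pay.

Pension contribution: $3,170.13 × 0.07 = $221.91
Traditional 401(k): $3,170.13 × 0.04 = $126.81
Pre-tax total = $221.91 + $126.81 = $348.72
Taxable wages = $3,170.13 − $348.72 = $2,821.41
Federal tax withheld: $2,821.41 × 0.25 = $705.35
State withholding: $2,821.41 × 0.025 = $70.54
Municipal income tax: $2,821.41 × 0.035 = $98.75
Medicare: $3,170.13 × 0.0175 = $55.48
State unemployment insurance (employee share): $3,170.13 × 0.01 = $31.70
Union dues: $3,170.13 × 0.01 = $31.70
Health insurance premium: $148.19
(Employer's $312.67 toward health insurance premium is not withheld from the employee.)
Total deductions = $221.91 + $126.81 + $705.35 + $70.54 + $98.75 + $55.48 + $31.70 + $31.70 + $148.19 = $1,490.43
Net pay = $3,170.13 − $1,490.43 = $1,679.70

$1,679.70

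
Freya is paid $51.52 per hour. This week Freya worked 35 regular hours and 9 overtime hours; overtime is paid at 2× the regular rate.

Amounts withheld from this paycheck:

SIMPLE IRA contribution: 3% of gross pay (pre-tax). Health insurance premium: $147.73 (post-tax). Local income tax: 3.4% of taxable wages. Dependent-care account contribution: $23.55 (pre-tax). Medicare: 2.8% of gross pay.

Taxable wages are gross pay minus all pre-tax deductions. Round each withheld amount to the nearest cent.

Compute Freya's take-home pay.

Regular pay: 35 × $51.52 = $1,803.20
Overtime pay: 9 × $51.52 × 2 = $927.36
Gross pay = $1,803.20 + $927.36 = $2,730.56
SIMPLE IRA contribution: $2,730.56 × 0.03 = $81.92
Dependent-care account contribution: $23.55
Pre-tax total = $81.92 + $23.55 = $105.47
Taxable wages = $2,730.56 − $105.47 = $2,625.09
Local income tax: $2,625.09 × 0.034 = $89.25
Medicare: $2,730.56 × 0.028 = $76.46
Health insurance premium: $147.73
Total deductions = $81.92 + $23.55 + $89.25 + $76.46 + $147.73 = $418.91
Net pay = $2,730.56 − $418.91 = $2,311.65

$2,311.65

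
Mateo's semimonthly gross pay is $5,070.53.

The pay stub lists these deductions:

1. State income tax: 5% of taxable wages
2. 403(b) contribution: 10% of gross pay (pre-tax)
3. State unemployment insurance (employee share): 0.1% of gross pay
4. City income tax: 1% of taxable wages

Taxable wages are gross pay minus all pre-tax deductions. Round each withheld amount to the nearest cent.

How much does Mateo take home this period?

403(b) contribution: $5,070.53 × 0.1 = $507.05
Taxable wages = $5,070.53 − $507.05 = $4,563.48
City income tax: $4,563.48 × 0.01 = $45.63
State income tax: $4,563.48 × 0.05 = $228.17
State unemployment insurance (employee share): $5,070.53 × 0.001 = $5.07
Total deductions = $507.05 + $45.63 + $228.17 + $5.07 = $785.92
Net pay = $5,070.53 − $785.92 = $4,284.61

$4,284.61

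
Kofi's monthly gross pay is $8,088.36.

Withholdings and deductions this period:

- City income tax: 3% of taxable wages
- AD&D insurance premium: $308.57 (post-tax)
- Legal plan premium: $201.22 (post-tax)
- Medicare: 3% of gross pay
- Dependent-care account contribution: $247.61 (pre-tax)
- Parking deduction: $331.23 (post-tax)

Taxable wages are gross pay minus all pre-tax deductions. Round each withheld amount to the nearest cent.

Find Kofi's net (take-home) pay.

Dependent-care account contribution: $247.61
Taxable wages = $8,088.36 − $247.61 = $7,840.75
City income tax: $7,840.75 × 0.03 = $235.22
Medicare: $8,088.36 × 0.03 = $242.65
Parking deduction: $331.23
AD&D insurance premium: $308.57
Legal plan premium: $201.22
Total deductions = $247.61 + $235.22 + $242.65 + $331.23 + $308.57 + $201.22 = $1,566.50
Net pay = $8,088.36 − $1,566.50 = $6,521.86

$6,521.86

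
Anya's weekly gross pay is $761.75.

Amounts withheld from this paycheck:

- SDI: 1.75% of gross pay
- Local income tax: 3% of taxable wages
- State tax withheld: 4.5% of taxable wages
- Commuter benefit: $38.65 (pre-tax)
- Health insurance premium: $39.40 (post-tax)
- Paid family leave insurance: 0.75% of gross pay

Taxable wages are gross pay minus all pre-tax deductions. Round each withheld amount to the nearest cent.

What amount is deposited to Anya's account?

Commuter benefit: $38.65
Taxable wages = $761.75 − $38.65 = $723.10
Local income tax: $723.10 × 0.03 = $21.69
State tax withheld: $723.10 × 0.045 = $32.54
Paid family leave insurance: $761.75 × 0.0075 = $5.71
SDI: $761.75 × 0.0175 = $13.33
Health insurance premium: $39.40
Total deductions = $38.65 + $21.69 + $32.54 + $5.71 + $13.33 + $39.40 = $151.32
Net pay = $761.75 − $151.32 = $610.43

$610.43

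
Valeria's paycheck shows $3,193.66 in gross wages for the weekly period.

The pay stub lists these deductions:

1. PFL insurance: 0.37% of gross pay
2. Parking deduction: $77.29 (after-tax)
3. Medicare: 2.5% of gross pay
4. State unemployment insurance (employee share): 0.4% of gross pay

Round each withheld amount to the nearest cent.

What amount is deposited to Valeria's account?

Medicare: $3,193.66 × 0.025 = $79.84
PFL insurance: $3,193.66 × 0.0037 = $11.82
State unemployment insurance (employee share): $3,193.66 × 0.004 = $12.77
Parking deduction: $77.29
Total deductions = $79.84 + $11.82 + $12.77 + $77.29 = $181.72
Net pay = $3,193.66 − $181.72 = $3,011.94

$3,011.94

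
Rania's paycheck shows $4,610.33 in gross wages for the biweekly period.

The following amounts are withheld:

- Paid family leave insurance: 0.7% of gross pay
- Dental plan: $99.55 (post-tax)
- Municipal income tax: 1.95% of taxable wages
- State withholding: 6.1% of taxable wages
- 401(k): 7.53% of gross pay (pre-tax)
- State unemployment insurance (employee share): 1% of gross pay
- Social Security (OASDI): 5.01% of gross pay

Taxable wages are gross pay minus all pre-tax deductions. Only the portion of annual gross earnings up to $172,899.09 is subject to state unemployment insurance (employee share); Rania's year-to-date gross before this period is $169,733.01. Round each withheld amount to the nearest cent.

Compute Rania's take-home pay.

401(k): $4,610.33 × 0.0753 = $347.16
Taxable wages = $4,610.33 − $347.16 = $4,263.17
Municipal income tax: $4,263.17 × 0.0195 = $83.13
State withholding: $4,263.17 × 0.061 = $260.05
Social Security (OASDI): $4,610.33 × 0.0501 = $230.98
State unemployment insurance (employee share): only $172,899.09 − $169,733.01 = $3,166.08 of this check is subject → $3,166.08 × 0.01 = $31.66
Paid family leave insurance: $4,610.33 × 0.007 = $32.27
Dental plan: $99.55
Total deductions = $347.16 + $83.13 + $260.05 + $230.98 + $31.66 + $32.27 + $99.55 = $1,084.80
Net pay = $4,610.33 − $1,084.80 = $3,525.53

$3,525.53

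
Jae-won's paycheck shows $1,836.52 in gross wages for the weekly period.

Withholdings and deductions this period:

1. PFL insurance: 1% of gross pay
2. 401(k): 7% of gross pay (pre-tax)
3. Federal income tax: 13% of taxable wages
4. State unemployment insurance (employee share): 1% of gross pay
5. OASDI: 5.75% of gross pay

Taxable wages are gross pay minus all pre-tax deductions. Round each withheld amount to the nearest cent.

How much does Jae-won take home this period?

401(k): $1,836.52 × 0.07 = $128.56
Taxable wages = $1,836.52 − $128.56 = $1,707.96
Federal income tax: $1,707.96 × 0.13 = $222.03
PFL insurance: $1,836.52 × 0.01 = $18.37
OASDI: $1,836.52 × 0.0575 = $105.60
State unemployment insurance (employee share): $1,836.52 × 0.01 = $18.37
Total deductions = $128.56 + $222.03 + $18.37 + $105.60 + $18.37 = $492.93
Net pay = $1,836.52 − $492.93 = $1,343.59

$1,343.59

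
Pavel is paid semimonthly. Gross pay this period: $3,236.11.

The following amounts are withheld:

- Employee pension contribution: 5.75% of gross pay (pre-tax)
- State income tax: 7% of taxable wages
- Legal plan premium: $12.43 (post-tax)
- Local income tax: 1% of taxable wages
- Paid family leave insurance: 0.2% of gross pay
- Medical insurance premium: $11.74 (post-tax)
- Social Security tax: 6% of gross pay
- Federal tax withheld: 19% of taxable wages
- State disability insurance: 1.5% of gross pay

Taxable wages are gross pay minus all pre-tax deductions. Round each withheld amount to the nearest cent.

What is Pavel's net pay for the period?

$1,953.17

Employee pension contribution: $3,236.11 × 0.0575 = $186.08
Taxable wages = $3,236.11 − $186.08 = $3,050.03
State income tax: $3,050.03 × 0.07 = $213.50
Federal tax withheld: $3,050.03 × 0.19 = $579.51
Local income tax: $3,050.03 × 0.01 = $30.50
Social Security tax: $3,236.11 × 0.06 = $194.17
State disability insurance: $3,236.11 × 0.015 = $48.54
Paid family leave insurance: $3,236.11 × 0.002 = $6.47
Legal plan premium: $12.43
Medical insurance premium: $11.74
Total deductions = $186.08 + $213.50 + $579.51 + $30.50 + $194.17 + $48.54 + $6.47 + $12.43 + $11.74 = $1,282.94
Net pay = $3,236.11 − $1,282.94 = $1,953.17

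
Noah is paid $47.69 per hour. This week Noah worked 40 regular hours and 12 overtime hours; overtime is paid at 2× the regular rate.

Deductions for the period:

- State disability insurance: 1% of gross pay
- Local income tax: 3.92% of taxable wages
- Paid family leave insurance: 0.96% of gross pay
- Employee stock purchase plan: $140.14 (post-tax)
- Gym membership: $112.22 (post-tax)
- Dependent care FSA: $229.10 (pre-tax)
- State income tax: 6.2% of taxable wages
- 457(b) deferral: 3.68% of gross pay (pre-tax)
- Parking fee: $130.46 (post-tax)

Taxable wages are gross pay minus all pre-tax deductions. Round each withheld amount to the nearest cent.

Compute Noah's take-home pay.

$1,993.77

Regular pay: 40 × $47.69 = $1,907.60
Overtime pay: 12 × $47.69 × 2 = $1,144.56
Gross pay = $1,907.60 + $1,144.56 = $3,052.16
Dependent care FSA: $229.10
457(b) deferral: $3,052.16 × 0.0368 = $112.32
Pre-tax total = $229.10 + $112.32 = $341.42
Taxable wages = $3,052.16 − $341.42 = $2,710.74
Local income tax: $2,710.74 × 0.0392 = $106.26
State income tax: $2,710.74 × 0.062 = $168.07
Paid family leave insurance: $3,052.16 × 0.0096 = $29.30
State disability insurance: $3,052.16 × 0.01 = $30.52
Gym membership: $112.22
Employee stock purchase plan: $140.14
Parking fee: $130.46
Total deductions = $229.10 + $112.32 + $106.26 + $168.07 + $29.30 + $30.52 + $112.22 + $140.14 + $130.46 = $1,058.39
Net pay = $3,052.16 − $1,058.39 = $1,993.77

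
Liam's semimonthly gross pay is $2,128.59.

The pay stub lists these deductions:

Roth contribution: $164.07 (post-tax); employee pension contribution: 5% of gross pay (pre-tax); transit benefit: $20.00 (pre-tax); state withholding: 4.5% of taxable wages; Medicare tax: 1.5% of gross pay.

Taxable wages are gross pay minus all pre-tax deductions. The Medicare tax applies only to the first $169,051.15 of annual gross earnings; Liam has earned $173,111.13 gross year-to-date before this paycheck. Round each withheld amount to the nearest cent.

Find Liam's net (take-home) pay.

$1,747.99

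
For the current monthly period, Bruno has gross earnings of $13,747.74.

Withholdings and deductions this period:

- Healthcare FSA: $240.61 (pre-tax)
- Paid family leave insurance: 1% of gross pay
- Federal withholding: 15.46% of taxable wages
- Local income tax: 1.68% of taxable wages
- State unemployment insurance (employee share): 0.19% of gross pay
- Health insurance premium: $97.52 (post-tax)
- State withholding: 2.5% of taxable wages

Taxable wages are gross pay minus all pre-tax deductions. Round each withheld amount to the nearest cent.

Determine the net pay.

Healthcare FSA: $240.61
Taxable wages = $13,747.74 − $240.61 = $13,507.13
Federal withholding: $13,507.13 × 0.1546 = $2,088.20
Local income tax: $13,507.13 × 0.0168 = $226.92
State withholding: $13,507.13 × 0.025 = $337.68
Paid family leave insurance: $13,747.74 × 0.01 = $137.48
State unemployment insurance (employee share): $13,747.74 × 0.0019 = $26.12
Health insurance premium: $97.52
Total deductions = $240.61 + $2,088.20 + $226.92 + $337.68 + $137.48 + $26.12 + $97.52 = $3,154.53
Net pay = $13,747.74 − $3,154.53 = $10,593.21

$10,593.21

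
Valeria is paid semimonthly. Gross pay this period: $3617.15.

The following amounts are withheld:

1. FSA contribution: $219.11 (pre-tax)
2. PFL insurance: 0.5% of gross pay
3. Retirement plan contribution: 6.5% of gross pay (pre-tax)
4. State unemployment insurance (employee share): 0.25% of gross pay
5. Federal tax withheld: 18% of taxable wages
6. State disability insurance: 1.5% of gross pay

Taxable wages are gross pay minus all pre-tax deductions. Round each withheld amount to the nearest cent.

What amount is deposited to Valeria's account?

FSA contribution: $219.11
Retirement plan contribution: $3617.15 × 0.065 = $235.11
Pre-tax total = $219.11 + $235.11 = $454.22
Taxable wages = $3617.15 − $454.22 = $3162.93
Federal tax withheld: $3162.93 × 0.18 = $569.33
State unemployment insurance (employee share): $3617.15 × 0.0025 = $9.04
State disability insurance: $3617.15 × 0.015 = $54.26
PFL insurance: $3617.15 × 0.005 = $18.09
Total deductions = $219.11 + $235.11 + $569.33 + $9.04 + $54.26 + $18.09 = $1104.94
Net pay = $3617.15 − $1104.94 = $2512.21

$2512.21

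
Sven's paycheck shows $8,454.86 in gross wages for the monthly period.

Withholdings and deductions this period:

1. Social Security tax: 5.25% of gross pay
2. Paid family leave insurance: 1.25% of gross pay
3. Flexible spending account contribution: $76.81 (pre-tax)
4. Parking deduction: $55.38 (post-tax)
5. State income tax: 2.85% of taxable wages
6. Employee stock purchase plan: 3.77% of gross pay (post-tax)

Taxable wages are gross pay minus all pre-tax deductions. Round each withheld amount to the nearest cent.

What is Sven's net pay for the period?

Flexible spending account contribution: $76.81
Taxable wages = $8,454.86 − $76.81 = $8,378.05
State income tax: $8,378.05 × 0.0285 = $238.77
Paid family leave insurance: $8,454.86 × 0.0125 = $105.69
Social Security tax: $8,454.86 × 0.0525 = $443.88
Employee stock purchase plan: $8,454.86 × 0.0377 = $318.75
Parking deduction: $55.38
Total deductions = $76.81 + $238.77 + $105.69 + $443.88 + $318.75 + $55.38 = $1,239.28
Net pay = $8,454.86 − $1,239.28 = $7,215.58

$7,215.58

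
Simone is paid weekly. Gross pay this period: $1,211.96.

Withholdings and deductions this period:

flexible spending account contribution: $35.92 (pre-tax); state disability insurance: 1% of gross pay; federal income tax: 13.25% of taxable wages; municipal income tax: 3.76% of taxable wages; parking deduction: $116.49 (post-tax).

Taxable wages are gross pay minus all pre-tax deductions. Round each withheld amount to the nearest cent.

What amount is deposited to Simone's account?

$847.38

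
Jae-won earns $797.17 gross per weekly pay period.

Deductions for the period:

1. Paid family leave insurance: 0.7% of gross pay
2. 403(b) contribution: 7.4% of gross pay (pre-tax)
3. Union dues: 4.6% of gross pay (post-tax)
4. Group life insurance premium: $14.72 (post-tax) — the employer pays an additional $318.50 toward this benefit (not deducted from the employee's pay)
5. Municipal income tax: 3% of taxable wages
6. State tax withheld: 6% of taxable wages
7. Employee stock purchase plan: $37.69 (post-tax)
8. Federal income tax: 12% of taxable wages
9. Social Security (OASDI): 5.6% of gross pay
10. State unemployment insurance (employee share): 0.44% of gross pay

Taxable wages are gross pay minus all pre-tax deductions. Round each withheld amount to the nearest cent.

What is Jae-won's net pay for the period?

$440.35

403(b) contribution: $797.17 × 0.074 = $58.99
Taxable wages = $797.17 − $58.99 = $738.18
Municipal income tax: $738.18 × 0.03 = $22.15
State tax withheld: $738.18 × 0.06 = $44.29
Federal income tax: $738.18 × 0.12 = $88.58
State unemployment insurance (employee share): $797.17 × 0.0044 = $3.51
Paid family leave insurance: $797.17 × 0.007 = $5.58
Social Security (OASDI): $797.17 × 0.056 = $44.64
Group life insurance premium: $14.72
Employee stock purchase plan: $37.69
Union dues: $797.17 × 0.046 = $36.67
(Employer's $318.50 toward group life insurance premium is not withheld from the employee.)
Total deductions = $58.99 + $22.15 + $44.29 + $88.58 + $3.51 + $5.58 + $44.64 + $14.72 + $37.69 + $36.67 = $356.82
Net pay = $797.17 − $356.82 = $440.35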